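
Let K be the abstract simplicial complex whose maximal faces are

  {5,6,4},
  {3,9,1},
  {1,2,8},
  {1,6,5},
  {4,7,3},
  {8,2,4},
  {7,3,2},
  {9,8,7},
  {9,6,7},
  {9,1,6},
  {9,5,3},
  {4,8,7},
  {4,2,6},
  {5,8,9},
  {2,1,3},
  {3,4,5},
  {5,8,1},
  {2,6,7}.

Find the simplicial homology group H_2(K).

H_2 = 0.

Order the vertices as 1 < 2 < 3 < 4 < 5 < 6 < 7 < 8 < 9. Listing each simplex with vertices in this order, K has dimension 2 with simplices:

  0-simplices (9): [1], [2], [3], [4], [5], [6], [7], [8], [9]
  1-simplices (27): (27 of them)
  2-simplices (18): [1,2,3], [1,2,8], [1,3,9], [1,5,6], [1,5,8], [1,6,9], [2,3,7], [2,4,6], [2,4,8], [2,6,7], [3,4,5], [3,4,7], [3,5,9], [4,5,6], [4,7,8], [5,8,9], [6,7,9], [7,8,9]

so the chain groups are C_0 ≅ Z^9, C_1 ≅ Z^27, C_2 ≅ Z^18.

∂_1: C_1 → C_0 is given by ∂[p,q] = [q] − [p]. For instance
  ∂[8,9] = [9] − [8].
The resulting 9×27 matrix has rank 8, and its Smith normal form has invariant factors (1,1,1,1,1,1,1,1).

∂_2: C_2 → C_1 maps a triangle to the signed sum of its edges. For instance
  ∂[1,5,6] = [5,6] − [1,6] + [1,5],
  ∂[2,6,7] = [6,7] − [2,7] + [2,6].
This gives a 27×18 integer matrix of rank 18; reducing to Smith normal form yields diagonal entries (1,1,1,1,1,1,1,1,1,1,1,1,1,1,1,1,1,2).

Reading off H_k = ker ∂_k / im ∂_{k+1}:

  H_2: rank ker ∂_2 − rank ∂_3 = (18 − 18) − 0 = 0, and there is no ∂_3, so H_2 = 0.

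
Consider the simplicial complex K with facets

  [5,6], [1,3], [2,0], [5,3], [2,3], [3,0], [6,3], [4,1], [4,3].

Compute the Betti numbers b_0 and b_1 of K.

Take the total order 0 < 1 < 2 < 3 < 4 < 5 < 6 on the vertex set. Then K (dimension 1) consists of the simplices:

  0-simplices (7): [0], [1], [2], [3], [4], [5], [6]
  1-simplices (9): [0,2], [0,3], [1,3], [1,4], [2,3], [3,4], [3,5], [3,6], [5,6]

Hence C_0 ≅ Z^7, C_1 ≅ Z^9.

Boundary ∂_1: C_1 → C_0 sends each edge [p,q] (with p < q) to q − p. For instance
  ∂[3,6] = [6] − [3].
As a 7×9 matrix over Z this has rank 6, with invariant factors (1,1,1,1,1,1).

From H_k ≅ ker(∂_k) / im(∂_{k+1}) we obtain:

  H_0: rank C_0 − rank ∂_1 = 7 − 6 = 1, and the invariant factors of ∂_1 are all 1, so H_0 ≅ Z.
  H_1: rank ker ∂_1 − rank ∂_2 = (9 − 6) − 0 = 3, and there is no ∂_2, so H_1 ≅ Z^3.

Hence the Betti numbers are b_0 = 1, b_1 = 3.

b_0 = 1, b_1 = 3.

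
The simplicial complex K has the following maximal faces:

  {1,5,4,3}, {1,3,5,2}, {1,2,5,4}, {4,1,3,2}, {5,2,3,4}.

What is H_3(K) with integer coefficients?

Take the total order 1 < 2 < 3 < 4 < 5 on the vertex set. Then K (dimension 3) consists of the simplices:

  0-simplices (5): [1], [2], [3], [4], [5]
  1-simplices (10): [1,2], [1,3], [1,4], [1,5], [2,3], [2,4], [2,5], [3,4], [3,5], [4,5]
  2-simplices (10): [1,2,3], [1,2,4], [1,2,5], [1,3,4], [1,3,5], [1,4,5], [2,3,4], [2,3,5], [2,4,5], [3,4,5]
  3-simplices (5): [1,2,3,4], [1,2,3,5], [1,2,4,5], [1,3,4,5], [2,3,4,5]

so the chain groups are C_0 ≅ Z^5, C_1 ≅ Z^10, C_2 ≅ Z^10, C_3 ≅ Z^5.

Boundary ∂_1: C_1 → C_0 maps an edge to its endpoints' difference, ∂[p,q] = q − p.
The 5×10 boundary matrix has rank 4 and Smith normal form diag(1,1,1,1).

Boundary ∂_2: C_2 → C_1 sends each 2-simplex [p,q,r] to [q,r] − [p,r] + [p,q]. For instance
  ∂[1,3,4] = [3,4] − [1,4] + [1,3],
  ∂[2,3,5] = [3,5] − [2,5] + [2,3].
As a 10×10 matrix over Z this has rank 6, with invariant factors (1,1,1,1,1,1).

The boundary map ∂_3: C_3 → C_2 sends each 3-simplex σ to the alternating sum Σ_i (−1)^i (σ with its i-th vertex removed). For instance
  ∂[1,2,3,5] = [2,3,5] − [1,3,5] + [1,2,5] − [1,2,3],
  ∂[1,2,3,4] = [2,3,4] − [1,3,4] + [1,2,4] − [1,2,3].
This gives a 10×5 integer matrix of rank 4; reducing to Smith normal form yields diagonal entries (1,1,1,1).

Now H_k = ker ∂_k / im ∂_{k+1}, so:

  H_3: rank ker ∂_3 − rank ∂_4 = (5 − 4) − 0 = 1, and there is no ∂_4, so H_3 = Z.

(K is a triangulation of the 3-sphere S^3.)

H_3 ≅ Z.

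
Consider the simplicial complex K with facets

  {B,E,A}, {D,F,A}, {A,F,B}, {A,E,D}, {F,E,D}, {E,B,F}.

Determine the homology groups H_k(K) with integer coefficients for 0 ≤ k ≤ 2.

H_0 ≅ Z,  H_1 = 0,  H_2 ≅ Z.

Fix the vertex order A < B < D < E < F and write every simplex with vertices in increasing order. Then dim K = 2 and the simplices of K are:

  0-simplices (5): A, B, D, E, F
  1-simplices (9): AB, AD, AE, AF, BE, BF, DE, DF, EF
  2-simplices (6): ABE, ABF, ADE, ADF, BEF, DEF

giving chain groups C_0 ≅ Z^5, C_1 ≅ Z^9, C_2 ≅ Z^6.

The boundary map ∂_1: C_1 → C_0 is given by ∂[p,q] = [q] − [p]. For instance
  ∂DE = E − D.
As a 5×9 matrix over Z this has rank 4, with invariant factors (1,1,1,1).

Boundary ∂_2: C_2 → C_1 sends each 2-simplex [p,q,r] to [q,r] − [p,r] + [p,q]. For instance
  ∂ADE = DE − AE + AD,
  ∂ABE = BE − AE + AB.
As a 9×6 matrix over Z this has rank 5, with invariant factors (1,1,1,1,1).

Now H_k = ker ∂_k / im ∂_{k+1}, so:

  H_0: rank C_0 − rank ∂_1 = 5 − 4 = 1, and the invariant factors of ∂_1 are all 1, so H_0 ≅ Z.
  H_1: rank ker ∂_1 − rank ∂_2 = (9 − 4) − 5 = 0, and the invariant factors of ∂_2 are all 1, so H_1 ≅ 0.
  H_2: rank ker ∂_2 − rank ∂_3 = (6 − 5) − 0 = 1, and there is no ∂_3, so H_2 ≅ Z.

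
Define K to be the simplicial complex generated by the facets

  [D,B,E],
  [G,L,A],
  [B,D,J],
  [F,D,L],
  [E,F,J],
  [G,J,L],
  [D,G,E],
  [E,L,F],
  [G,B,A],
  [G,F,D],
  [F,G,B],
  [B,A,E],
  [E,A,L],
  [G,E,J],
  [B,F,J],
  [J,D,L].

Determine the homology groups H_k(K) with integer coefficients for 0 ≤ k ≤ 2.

We work with the vertex ordering A < B < D < E < F < G < J < L. The simplices of K, each written with vertices in increasing order, are:

  0-simplices (8): A, B, D, E, F, G, J, L
  1-simplices (24): AB, AE, AG, AL, BD, BE, BF, BG, BJ, DE, DF, DG, DJ, DL, EF, EG, EJ, EL, FG, FJ, FL, GJ, GL, JL
  2-simplices (16): ABE, ABG, AEL, AGL, BDE, BDJ, BFG, BFJ, DEG, DFG, DFL, DJL, EFJ, EFL, EGJ, GJL

Hence C_0 ≅ Z^8, C_1 ≅ Z^24, C_2 ≅ Z^16.

Boundary ∂_1: C_1 → C_0 is given by ∂[p,q] = [q] − [p].
The resulting 8×24 matrix has rank 7, and its Smith normal form has invariant factors (1,1,1,1,1,1,1).

The boundary map ∂_2: C_2 → C_1 sends each 2-simplex [p,q,r] to [q,r] − [p,r] + [p,q]. For instance
  ∂DEG = EG − DG + DE,
  ∂BFJ = FJ − BJ + BF.
The resulting 24×16 matrix has rank 15, and its Smith normal form has invariant factors (1,1,1,1,1,1,1,1,1,1,1,1,1,1,1).

Now H_k = ker ∂_k / im ∂_{k+1}, so:

  H_0: rank C_0 − rank ∂_1 = 8 − 7 = 1, and the invariant factors of ∂_1 are all 1, so H_0 = Z.
  H_1: rank ker ∂_1 − rank ∂_2 = (24 − 7) − 15 = 2, and the invariant factors of ∂_2 are all 1, so H_1 = Z^2.
  H_2: rank ker ∂_2 − rank ∂_3 = (16 − 15) − 0 = 1, and there is no ∂_3, so H_2 = Z.

H_0 ≅ Z,  H_1 ≅ Z^2,  H_2 ≅ Z.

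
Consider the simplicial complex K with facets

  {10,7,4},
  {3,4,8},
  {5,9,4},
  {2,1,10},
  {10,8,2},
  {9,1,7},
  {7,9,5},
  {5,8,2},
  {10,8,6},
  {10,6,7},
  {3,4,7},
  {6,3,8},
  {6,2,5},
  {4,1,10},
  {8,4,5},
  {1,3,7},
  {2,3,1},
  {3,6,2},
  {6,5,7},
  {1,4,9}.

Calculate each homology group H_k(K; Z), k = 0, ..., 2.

Order the vertices as 1 < 2 < 3 < 4 < 5 < 6 < 7 < 8 < 9 < 10. Listing each simplex with vertices in this order, K has dimension 2 with simplices:

  0-simplices (10): [1], [2], [3], [4], [5], [6], [7], [8], [9], [10]
  1-simplices (30): (30 of them)
  2-simplices (20): (20 of them)

Hence C_0 ≅ Z^10, C_1 ≅ Z^30, C_2 ≅ Z^20.

The boundary map ∂_1: C_1 → C_0 maps an edge to its endpoints' difference, ∂[p,q] = q − p.
The resulting 10×30 matrix has rank 9, and its Smith normal form has invariant factors (1,1,1,1,1,1,1,1,1).

The boundary map ∂_2: C_2 → C_1 maps a triangle to the signed sum of its edges. For instance
  ∂[4,5,9] = [5,9] − [4,9] + [4,5],
  ∂[5,7,9] = [7,9] − [5,9] + [5,7].
The resulting 30×20 matrix has rank 20, and its Smith normal form has invariant factors (1,1,1,1,1,1,1,1,1,1,1,1,1,1,1,1,1,1,1,2).

From H_k ≅ ker(∂_k) / im(∂_{k+1}) we obtain:

  H_0: rank C_0 − rank ∂_1 = 10 − 9 = 1, and the invariant factors of ∂_1 are all 1, so H_0 ≅ Z.
  H_1: rank ker ∂_1 − rank ∂_2 = (30 − 9) − 20 = 1, and ∂_2 has invariant factor 2 > 1, so H_1 ≅ Z ⊕ Z/2Z.
  H_2: rank ker ∂_2 − rank ∂_3 = (20 − 20) − 0 = 0, and there is no ∂_3, so H_2 ≅ 0.

H_0 ≅ Z,  H_1 ≅ Z ⊕ Z/2Z,  H_2 = 0.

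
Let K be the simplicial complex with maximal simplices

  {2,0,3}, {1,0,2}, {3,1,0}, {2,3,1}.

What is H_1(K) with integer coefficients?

H_1 ≅ 0.

Fix the vertex order 0 < 1 < 2 < 3 and write every simplex with vertices in increasing order. Then dim K = 2 and the simplices of K are:

  0-simplices (4): [0], [1], [2], [3]
  1-simplices (6): [0,1], [0,2], [0,3], [1,2], [1,3], [2,3]
  2-simplices (4): [0,1,2], [0,1,3], [0,2,3], [1,2,3]

so the chain groups are C_0 ≅ Z^4, C_1 ≅ Z^6, C_2 ≅ Z^4.

∂_1: C_1 → C_0 is given by ∂[p,q] = [q] − [p].
As a 4×6 matrix over Z this has rank 3, with invariant factors (1,1,1).

∂_2: C_2 → C_1 maps a triangle to the signed sum of its edges. For instance
  ∂[0,1,3] = [1,3] − [0,3] + [0,1],
  ∂[0,1,2] = [1,2] − [0,2] + [0,1].
The 6×4 boundary matrix has rank 3 and Smith normal form diag(1,1,1).

Now H_k = ker ∂_k / im ∂_{k+1}, so:

  H_1: rank ker ∂_1 − rank ∂_2 = (6 − 3) − 3 = 0, and the invariant factors of ∂_2 are all 1, so H_1 ≅ 0.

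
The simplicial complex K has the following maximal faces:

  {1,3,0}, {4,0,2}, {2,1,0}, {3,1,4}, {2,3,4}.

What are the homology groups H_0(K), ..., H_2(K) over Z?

K has 5 vertices, 10 edges, 5 triangles.
rank ∂_0 = 0, rank ∂_1 = 4 ⇒ b_0 = 5 − 0 − 4 = 1; all invariant factors of ∂_1 are 1 so no torsion. So H_0 ≅ Z.
rank ∂_1 = 4, rank ∂_2 = 5 ⇒ b_1 = 10 − 4 − 5 = 1; all invariant factors of ∂_2 are 1 so no torsion. So H_1 ≅ Z.
rank ∂_2 = 5, rank ∂_3 = 0 ⇒ b_2 = 5 − 5 − 0 = 0. So H_2 ≅ 0.

H_0 = Z,  H_1 = Z,  H_2 = 0.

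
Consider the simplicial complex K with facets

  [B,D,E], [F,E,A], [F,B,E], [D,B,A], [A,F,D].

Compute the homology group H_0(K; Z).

H_0 ≅ Z.

Order the vertices as A < B < D < E < F. Listing each simplex with vertices in this order, K has dimension 2 with simplices:

  0-simplices (5): A, B, D, E, F
  1-simplices (10): AB, AD, AE, AF, BD, BE, BF, DE, DF, EF
  2-simplices (5): ABD, ADF, AEF, BDE, BEF

so the chain groups are C_0 ≅ Z^5, C_1 ≅ Z^10, C_2 ≅ Z^5.

The boundary map ∂_1: C_1 → C_0 maps an edge to its endpoints' difference, ∂[p,q] = q − p.
The 5×10 boundary matrix has rank 4 and Smith normal form diag(1,1,1,1).

∂_2: C_2 → C_1 acts by ∂[p,q,r] = [q,r] − [p,r] + [p,q]. For instance
  ∂ADF = DF − AF + AD,
  ∂ABD = BD − AD + AB.
This gives a 10×5 integer matrix of rank 5; reducing to Smith normal form yields diagonal entries (1,1,1,1,1).

Computing H_k = (kernel of ∂_k) / (image of ∂_{k+1}):

  H_0: rank C_0 − rank ∂_1 = 5 − 4 = 1, and the invariant factors of ∂_1 are all 1, so H_0 = Z.

(K is a triangulation of the Möbius band.)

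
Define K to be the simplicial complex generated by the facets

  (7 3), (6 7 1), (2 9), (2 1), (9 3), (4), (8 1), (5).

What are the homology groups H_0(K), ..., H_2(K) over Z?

H_0 ≅ Z^3,  H_1 ≅ Z,  H_2 = 0.

We work with the vertex ordering 1 < 2 < 3 < 4 < 5 < 6 < 7 < 8 < 9. The simplices of K, each written with vertices in increasing order, are:

  0-simplices (9): [1], [2], [3], [4], [5], [6], [7], [8], [9]
  1-simplices (8): [1,2], [1,6], [1,7], [1,8], [2,9], [3,7], [3,9], [6,7]
  2-simplices (1): [1,6,7]

so the chain groups are C_0 ≅ Z^9, C_1 ≅ Z^8, C_2 ≅ Z^1.

Boundary ∂_1: C_1 → C_0 maps an edge to its endpoints' difference, ∂[p,q] = q − p.
The resulting 9×8 matrix has rank 6, and its Smith normal form has invariant factors (1,1,1,1,1,1).

The boundary map ∂_2: C_2 → C_1 sends each 2-simplex [p,q,r] to [q,r] − [p,r] + [p,q]. For instance
  ∂[1,6,7] = [6,7] − [1,7] + [1,6].
The resulting 8×1 matrix has rank 1, and its Smith normal form has invariant factors (1).

Reading off H_k = ker ∂_k / im ∂_{k+1}:

  H_0: rank C_0 − rank ∂_1 = 9 − 6 = 3, and the invariant factors of ∂_1 are all 1, so H_0 ≅ Z^3.
  H_1: rank ker ∂_1 − rank ∂_2 = (8 − 6) − 1 = 1, and the invariant factors of ∂_2 are all 1, so H_1 ≅ Z.
  H_2: rank ker ∂_2 − rank ∂_3 = (1 − 1) − 0 = 0, and there is no ∂_3, so H_2 ≅ 0.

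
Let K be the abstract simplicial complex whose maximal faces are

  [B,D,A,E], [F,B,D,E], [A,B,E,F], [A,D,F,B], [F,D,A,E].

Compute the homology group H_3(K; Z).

H_3 ≅ Z.

Order the vertices as A < B < D < E < F. Listing each simplex with vertices in this order, K has dimension 3 with simplices:

  0-simplices (5): A, B, D, E, F
  1-simplices (10): AB, AD, AE, AF, BD, BE, BF, DE, DF, EF
  2-simplices (10): ABD, ABE, ABF, ADE, ADF, AEF, BDE, BDF, BEF, DEF
  3-simplices (5): ABDE, ABDF, ABEF, ADEF, BDEF

so the chain groups are C_0 ≅ Z^5, C_1 ≅ Z^10, C_2 ≅ Z^10, C_3 ≅ Z^5.

The boundary map ∂_1: C_1 → C_0 maps an edge to its endpoints' difference, ∂[p,q] = q − p.
The resulting 5×10 matrix has rank 4, and its Smith normal form has invariant factors (1,1,1,1).

Boundary ∂_2: C_2 → C_1 acts by ∂[p,q,r] = [q,r] − [p,r] + [p,q]. For instance
  ∂ADE = DE − AE + AD,
  ∂ABD = BD − AD + AB.
The 10×10 boundary matrix has rank 6 and Smith normal form diag(1,1,1,1,1,1).

∂_3: C_3 → C_2 sends each 3-simplex σ to the alternating sum Σ_i (−1)^i (σ with its i-th vertex removed). For instance
  ∂ADEF = DEF − AEF + ADF − ADE,
  ∂ABDE = BDE − ADE + ABE − ABD.
This gives a 10×5 integer matrix of rank 4; reducing to Smith normal form yields diagonal entries (1,1,1,1).

From H_k ≅ ker(∂_k) / im(∂_{k+1}) we obtain:

  H_3: rank ker ∂_3 − rank ∂_4 = (5 − 4) − 0 = 1, and there is no ∂_4, so H_3 ≅ Z.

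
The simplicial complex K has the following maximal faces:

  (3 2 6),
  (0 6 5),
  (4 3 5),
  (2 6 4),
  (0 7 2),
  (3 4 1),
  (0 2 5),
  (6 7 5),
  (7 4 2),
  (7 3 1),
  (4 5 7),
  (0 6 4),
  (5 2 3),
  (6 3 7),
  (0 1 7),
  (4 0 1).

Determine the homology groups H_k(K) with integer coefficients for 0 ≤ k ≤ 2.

H_0 ≅ Z,  H_1 ≅ Z^2,  H_2 ≅ Z.

Fix the vertex order 0 < 1 < 2 < 3 < 4 < 5 < 6 < 7 and write every simplex with vertices in increasing order. Then dim K = 2 and the simplices of K are:

  0-simplices (8): [0], [1], [2], [3], [4], [5], [6], [7]
  1-simplices (24): (24 of them)
  2-simplices (16): [0,1,4], [0,1,7], [0,2,5], [0,2,7], [0,4,6], [0,5,6], [1,3,4], [1,3,7], [2,3,5], [2,3,6], [2,4,6], [2,4,7], [3,4,5], [3,6,7], [4,5,7], [5,6,7]

giving chain groups C_0 ≅ Z^8, C_1 ≅ Z^24, C_2 ≅ Z^16.

∂_1: C_1 → C_0 sends each edge [p,q] (with p < q) to q − p. For instance
  ∂[5,7] = [7] − [5].
As a 8×24 matrix over Z this has rank 7, with invariant factors (1,1,1,1,1,1,1).

Boundary ∂_2: C_2 → C_1 acts by ∂[p,q,r] = [q,r] − [p,r] + [p,q]. For instance
  ∂[4,5,7] = [5,7] − [4,7] + [4,5],
  ∂[1,3,4] = [3,4] − [1,4] + [1,3].
As a 24×16 matrix over Z this has rank 15, with invariant factors (1,1,1,1,1,1,1,1,1,1,1,1,1,1,1).

Computing H_k = (kernel of ∂_k) / (image of ∂_{k+1}):

  H_0: rank C_0 − rank ∂_1 = 8 − 7 = 1, and the invariant factors of ∂_1 are all 1, so H_0 = Z.
  H_1: rank ker ∂_1 − rank ∂_2 = (24 − 7) − 15 = 2, and the invariant factors of ∂_2 are all 1, so H_1 = Z^2.
  H_2: rank ker ∂_2 − rank ∂_3 = (16 − 15) − 0 = 1, and there is no ∂_3, so H_2 = Z.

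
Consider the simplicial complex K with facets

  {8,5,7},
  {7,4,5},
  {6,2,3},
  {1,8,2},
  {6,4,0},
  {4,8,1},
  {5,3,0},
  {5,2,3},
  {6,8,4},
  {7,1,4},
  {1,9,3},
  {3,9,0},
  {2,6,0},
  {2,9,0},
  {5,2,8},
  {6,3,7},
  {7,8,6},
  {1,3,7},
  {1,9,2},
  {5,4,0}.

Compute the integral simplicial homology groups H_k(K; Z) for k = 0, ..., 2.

H_0 ≅ Z,  H_1 ≅ Z ⊕ Z/2,  H_2 = 0.

Fix the vertex order 0 < 1 < 2 < 3 < 4 < 5 < 6 < 7 < 8 < 9 and write every simplex with vertices in increasing order. Then dim K = 2 and the simplices of K are:

  0-simplices (10): [0], [1], [2], [3], [4], [5], [6], [7], [8], [9]
  1-simplices (30): (30 of them)
  2-simplices (20): (20 of them)

so the chain groups are C_0 ≅ Z^10, C_1 ≅ Z^30, C_2 ≅ Z^20.

∂_1: C_1 → C_0 is given by ∂[p,q] = [q] − [p]. For instance
  ∂[0,9] = [9] − [0].
This gives a 10×30 integer matrix of rank 9; reducing to Smith normal form yields diagonal entries (1,1,1,1,1,1,1,1,1).

∂_2: C_2 → C_1 acts by ∂[p,q,r] = [q,r] − [p,r] + [p,q]. For instance
  ∂[1,4,8] = [4,8] − [1,8] + [1,4],
  ∂[2,3,5] = [3,5] − [2,5] + [2,3].
This gives a 30×20 integer matrix of rank 20; reducing to Smith normal form yields diagonal entries (1,1,1,1,1,1,1,1,1,1,1,1,1,1,1,1,1,1,1,2).

Now H_k = ker ∂_k / im ∂_{k+1}, so:

  H_0: rank C_0 − rank ∂_1 = 10 − 9 = 1, and the invariant factors of ∂_1 are all 1, so H_0 = Z.
  H_1: rank ker ∂_1 − rank ∂_2 = (30 − 9) − 20 = 1, and ∂_2 has invariant factor 2 > 1, so H_1 = Z ⊕ Z/2.
  H_2: rank ker ∂_2 − rank ∂_3 = (20 − 20) − 0 = 0, and there is no ∂_3, so H_2 = 0.

As a check, the Euler characteristic is 10 − 30 + 20 = 0, which agrees with 1 − 1 + 0 = 0.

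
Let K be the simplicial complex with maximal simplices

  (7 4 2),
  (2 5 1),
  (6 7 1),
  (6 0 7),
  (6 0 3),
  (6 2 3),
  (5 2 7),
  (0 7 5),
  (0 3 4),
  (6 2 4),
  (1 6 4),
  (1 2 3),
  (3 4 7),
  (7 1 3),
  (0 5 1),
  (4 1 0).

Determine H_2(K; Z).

We work with the vertex ordering 0 < 1 < 2 < 3 < 4 < 5 < 6 < 7. The simplices of K, each written with vertices in increasing order, are:

  0-simplices (8): [0], [1], [2], [3], [4], [5], [6], [7]
  1-simplices (24): (24 of them)
  2-simplices (16): [0,1,4], [0,1,5], [0,3,4], [0,3,6], [0,5,7], [0,6,7], [1,2,3], [1,2,5], [1,3,7], [1,4,6], [1,6,7], [2,3,6], [2,4,6], [2,4,7], [2,5,7], [3,4,7]

so the chain groups are C_0 ≅ Z^8, C_1 ≅ Z^24, C_2 ≅ Z^16.

∂_1: C_1 → C_0 sends each edge [p,q] (with p < q) to q − p. For instance
  ∂[1,3] = [3] − [1].
The resulting 8×24 matrix has rank 7, and its Smith normal form has invariant factors (1,1,1,1,1,1,1).

The boundary map ∂_2: C_2 → C_1 sends each 2-simplex [p,q,r] to [q,r] − [p,r] + [p,q]. For instance
  ∂[2,4,6] = [4,6] − [2,6] + [2,4],
  ∂[0,1,4] = [1,4] − [0,4] + [0,1].
The resulting 24×16 matrix has rank 15, and its Smith normal form has invariant factors (1,1,1,1,1,1,1,1,1,1,1,1,1,1,1).

Computing H_k = (kernel of ∂_k) / (image of ∂_{k+1}):

  H_2: rank ker ∂_2 − rank ∂_3 = (16 − 15) − 0 = 1, and there is no ∂_3, so H_2 = Z.

H_2 ≅ Z.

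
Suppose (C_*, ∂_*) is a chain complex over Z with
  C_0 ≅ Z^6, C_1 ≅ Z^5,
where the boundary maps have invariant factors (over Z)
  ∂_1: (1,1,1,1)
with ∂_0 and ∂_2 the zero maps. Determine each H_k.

H_0 ≅ Z^2,  H_1 ≅ Z.

H_0: b_0 = 6 − 0 − 4 = 2; torsion from ∂_1 factors > 1: none. So H_0 ≅ Z^2.
H_1: b_1 = 5 − 4 − 0 = 1; torsion from ∂_2 factors > 1: none. So H_1 ≅ Z.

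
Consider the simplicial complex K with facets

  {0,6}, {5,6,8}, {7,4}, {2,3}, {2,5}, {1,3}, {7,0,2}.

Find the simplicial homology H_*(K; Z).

H_0 ≅ Z,  H_1 ≅ Z,  H_2 = 0.

Order the vertices as 0 < 1 < 2 < 3 < 4 < 5 < 6 < 7 < 8. Listing each simplex with vertices in this order, K has dimension 2 with simplices:

  0-simplices (9): [0], [1], [2], [3], [4], [5], [6], [7], [8]
  1-simplices (11): [0,2], [0,6], [0,7], [1,3], [2,3], [2,5], [2,7], [4,7], [5,6], [5,8], [6,8]
  2-simplices (2): [0,2,7], [5,6,8]

Hence C_0 ≅ Z^9, C_1 ≅ Z^11, C_2 ≅ Z^2.

The boundary map ∂_1: C_1 → C_0 maps an edge to its endpoints' difference, ∂[p,q] = q − p. For instance
  ∂[2,7] = [7] − [2].
The resulting 9×11 matrix has rank 8, and its Smith normal form has invariant factors (1,1,1,1,1,1,1,1).

The boundary map ∂_2: C_2 → C_1 maps a triangle to the signed sum of its edges. For instance
  ∂[5,6,8] = [6,8] − [5,8] + [5,6],
  ∂[0,2,7] = [2,7] − [0,7] + [0,2].
This gives a 11×2 integer matrix of rank 2; reducing to Smith normal form yields diagonal entries (1,1).

From H_k ≅ ker(∂_k) / im(∂_{k+1}) we obtain:

  H_0: rank C_0 − rank ∂_1 = 9 − 8 = 1, and the invariant factors of ∂_1 are all 1, so H_0 ≅ Z.
  H_1: rank ker ∂_1 − rank ∂_2 = (11 − 8) − 2 = 1, and the invariant factors of ∂_2 are all 1, so H_1 ≅ Z.
  H_2: rank ker ∂_2 − rank ∂_3 = (2 − 2) − 0 = 0, and there is no ∂_3, so H_2 ≅ 0.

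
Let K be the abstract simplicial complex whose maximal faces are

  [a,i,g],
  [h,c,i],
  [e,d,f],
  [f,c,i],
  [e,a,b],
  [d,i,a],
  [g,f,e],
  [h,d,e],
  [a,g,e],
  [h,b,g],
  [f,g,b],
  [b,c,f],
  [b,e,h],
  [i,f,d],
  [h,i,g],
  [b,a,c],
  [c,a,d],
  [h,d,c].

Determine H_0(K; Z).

H_0 ≅ Z.

We work with the vertex ordering a < b < c < d < e < f < g < h < i. The simplices of K, each written with vertices in increasing order, are:

  0-simplices (9): a, b, c, d, e, f, g, h, i
  1-simplices (27): ab, ac, ad, ae, ag, ai, bc, be, bf, bg, bh, cd, cf, ch, ci, de, df, dh, di, ef, eg, eh, fg, fi, gh, gi, hi
  2-simplices (18): abc, abe, acd, adi, aeg, agi, bcf, beh, bfg, bgh, cdh, cfi, chi, def, deh, dfi, efg, ghi

giving chain groups C_0 ≅ Z^9, C_1 ≅ Z^27, C_2 ≅ Z^18.

The boundary map ∂_1: C_1 → C_0 sends each edge [p,q] (with p < q) to q − p. For instance
  ∂fg = g − f.
The 9×27 boundary matrix has rank 8 and Smith normal form diag(1,1,1,1,1,1,1,1).

The boundary map ∂_2: C_2 → C_1 maps a triangle to the signed sum of its edges. For instance
  ∂bfg = fg − bg + bf,
  ∂bgh = gh − bh + bg.
This gives a 27×18 integer matrix of rank 18; reducing to Smith normal form yields diagonal entries (1,1,1,1,1,1,1,1,1,1,1,1,1,1,1,1,1,2).

Computing H_k = (kernel of ∂_k) / (image of ∂_{k+1}):

  H_0: rank C_0 − rank ∂_1 = 9 − 8 = 1, and the invariant factors of ∂_1 are all 1, so H_0 ≅ Z.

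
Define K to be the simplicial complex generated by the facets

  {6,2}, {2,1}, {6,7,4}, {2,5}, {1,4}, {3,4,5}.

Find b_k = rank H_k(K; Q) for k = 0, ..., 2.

b_0 = 1, b_1 = 2, b_2 = 0.

Order the vertices as 1 < 2 < 3 < 4 < 5 < 6 < 7. Listing each simplex with vertices in this order, K has dimension 2 with simplices:

  0-simplices (7): [1], [2], [3], [4], [5], [6], [7]
  1-simplices (10): [1,2], [1,4], [2,5], [2,6], [3,4], [3,5], [4,5], [4,6], [4,7], [6,7]
  2-simplices (2): [3,4,5], [4,6,7]

so the chain groups are C_0 ≅ Z^7, C_1 ≅ Z^10, C_2 ≅ Z^2.

∂_1: C_1 → C_0 maps an edge to its endpoints' difference, ∂[p,q] = q − p. For instance
  ∂[2,6] = [6] − [2].
As a 7×10 matrix over Z this has rank 6, with invariant factors (1,1,1,1,1,1).

The boundary map ∂_2: C_2 → C_1 acts by ∂[p,q,r] = [q,r] − [p,r] + [p,q]. For instance
  ∂[4,6,7] = [6,7] − [4,7] + [4,6],
  ∂[3,4,5] = [4,5] − [3,5] + [3,4].
As a 10×2 matrix over Z this has rank 2, with invariant factors (1,1).

Now H_k = ker ∂_k / im ∂_{k+1}, so:

  H_0: rank C_0 − rank ∂_1 = 7 − 6 = 1, and the invariant factors of ∂_1 are all 1, so H_0 = Z.
  H_1: rank ker ∂_1 − rank ∂_2 = (10 − 6) − 2 = 2, and the invariant factors of ∂_2 are all 1, so H_1 = Z^2.
  H_2: rank ker ∂_2 − rank ∂_3 = (2 − 2) − 0 = 0, and there is no ∂_3, so H_2 = 0.

Hence the Betti numbers are b_0 = 1, b_1 = 2, b_2 = 0.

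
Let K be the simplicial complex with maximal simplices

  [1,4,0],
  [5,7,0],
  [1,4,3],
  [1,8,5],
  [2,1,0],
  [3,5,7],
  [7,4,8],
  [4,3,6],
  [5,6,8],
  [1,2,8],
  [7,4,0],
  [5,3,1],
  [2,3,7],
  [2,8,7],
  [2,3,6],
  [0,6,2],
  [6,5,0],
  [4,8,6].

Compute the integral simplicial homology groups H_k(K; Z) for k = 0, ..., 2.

K has 9 vertices, 27 edges, 18 triangles.
rank ∂_0 = 0, rank ∂_1 = 8 ⇒ b_0 = 9 − 0 − 8 = 1; all invariant factors of ∂_1 are 1 so no torsion. So H_0 ≅ Z.
rank ∂_1 = 8, rank ∂_2 = 17 ⇒ b_1 = 27 − 8 − 17 = 2; all invariant factors of ∂_2 are 1 so no torsion. So H_1 ≅ Z^2.
rank ∂_2 = 17, rank ∂_3 = 0 ⇒ b_2 = 18 − 17 − 0 = 1. So H_2 ≅ Z.

H_0 = Z,  H_1 = Z^2,  H_2 = Z.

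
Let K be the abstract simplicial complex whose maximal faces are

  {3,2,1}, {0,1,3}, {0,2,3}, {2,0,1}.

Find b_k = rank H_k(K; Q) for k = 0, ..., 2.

We work with the vertex ordering 0 < 1 < 2 < 3. The simplices of K, each written with vertices in increasing order, are:

  0-simplices (4): [0], [1], [2], [3]
  1-simplices (6): [0,1], [0,2], [0,3], [1,2], [1,3], [2,3]
  2-simplices (4): [0,1,2], [0,1,3], [0,2,3], [1,2,3]

so the chain groups are C_0 ≅ Z^4, C_1 ≅ Z^6, C_2 ≅ Z^4.

∂_1: C_1 → C_0 maps an edge to its endpoints' difference, ∂[p,q] = q − p.
As a 4×6 matrix over Z this has rank 3, with invariant factors (1,1,1).

∂_2: C_2 → C_1 maps a triangle to the signed sum of its edges. For instance
  ∂[0,1,3] = [1,3] − [0,3] + [0,1],
  ∂[1,2,3] = [2,3] − [1,3] + [1,2].
This gives a 6×4 integer matrix of rank 3; reducing to Smith normal form yields diagonal entries (1,1,1).

Now H_k = ker ∂_k / im ∂_{k+1}, so:

  H_0: rank C_0 − rank ∂_1 = 4 − 3 = 1, and the invariant factors of ∂_1 are all 1, so H_0 ≅ Z.
  H_1: rank ker ∂_1 − rank ∂_2 = (6 − 3) − 3 = 0, and the invariant factors of ∂_2 are all 1, so H_1 ≅ 0.
  H_2: rank ker ∂_2 − rank ∂_3 = (4 − 3) − 0 = 1, and there is no ∂_3, so H_2 ≅ Z.

Hence the Betti numbers are b_0 = 1, b_1 = 0, b_2 = 1.

b_0 = 1, b_1 = 0, b_2 = 1.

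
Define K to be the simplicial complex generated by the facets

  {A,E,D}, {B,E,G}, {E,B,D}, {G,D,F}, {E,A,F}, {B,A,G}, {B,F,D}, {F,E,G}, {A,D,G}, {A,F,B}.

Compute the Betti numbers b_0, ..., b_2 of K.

We work with the vertex ordering A < B < D < E < F < G. The simplices of K, each written with vertices in increasing order, are:

  0-simplices (6): A, B, D, E, F, G
  1-simplices (15): AB, AD, AE, AF, AG, BD, BE, BF, BG, DE, DF, DG, EF, EG, FG
  2-simplices (10): ABF, ABG, ADE, ADG, AEF, BDE, BDF, BEG, DFG, EFG

giving chain groups C_0 ≅ Z^6, C_1 ≅ Z^15, C_2 ≅ Z^10.

Boundary ∂_1: C_1 → C_0 is given by ∂[p,q] = [q] − [p]. For instance
  ∂DE = E − D.
As a 6×15 matrix over Z this has rank 5, with invariant factors (1,1,1,1,1).

Boundary ∂_2: C_2 → C_1 maps a triangle to the signed sum of its edges. For instance
  ∂ABG = BG − AG + AB,
  ∂EFG = FG − EG + EF.
The 15×10 boundary matrix has rank 10 and Smith normal form diag(1,1,1,1,1,1,1,1,1,2).

Reading off H_k = ker ∂_k / im ∂_{k+1}:

  H_0: rank C_0 − rank ∂_1 = 6 − 5 = 1, and the invariant factors of ∂_1 are all 1, so H_0 = Z.
  H_1: rank ker ∂_1 − rank ∂_2 = (15 − 5) − 10 = 0, and ∂_2 has invariant factor 2 > 1, so H_1 = Z/2.
  H_2: rank ker ∂_2 − rank ∂_3 = (10 − 10) − 0 = 0, and there is no ∂_3, so H_2 = 0.

Hence the Betti numbers are b_0 = 1, b_1 = 0, b_2 = 0.

b_0 = 1, b_1 = 0, b_2 = 0.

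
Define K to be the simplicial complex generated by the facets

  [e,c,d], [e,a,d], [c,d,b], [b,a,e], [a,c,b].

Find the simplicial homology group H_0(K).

K has 5 vertices, 10 edges, 5 triangles.
rank ∂_0 = 0, rank ∂_1 = 4 ⇒ b_0 = 5 − 0 − 4 = 1; all invariant factors of ∂_1 are 1 so no torsion. So H_0 ≅ Z.

H_0 ≅ Z.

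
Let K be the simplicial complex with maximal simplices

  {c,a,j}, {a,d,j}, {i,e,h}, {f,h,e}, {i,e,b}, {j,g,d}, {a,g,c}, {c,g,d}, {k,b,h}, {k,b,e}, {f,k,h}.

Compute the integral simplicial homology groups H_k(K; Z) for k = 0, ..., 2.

We work with the vertex ordering a < b < c < d < e < f < g < h < i < j < k. The simplices of K, each written with vertices in increasing order, are:

  0-simplices (11): a, b, c, d, e, f, g, h, i, j, k
  1-simplices (22): ac, ad, ag, aj, be, bh, bi, bk, cd, cg, cj, dg, dj, ef, eh, ei, ek, fh, fk, gj, hi, hk
  2-simplices (11): acg, acj, adj, bei, bek, bhk, cdg, dgj, efh, ehi, fhk

Hence C_0 ≅ Z^11, C_1 ≅ Z^22, C_2 ≅ Z^11.

∂_1: C_1 → C_0 maps an edge to its endpoints' difference, ∂[p,q] = q − p. For instance
  ∂bi = i − b.
The 11×22 boundary matrix has rank 9 and Smith normal form diag(1,1,1,1,1,1,1,1,1).

∂_2: C_2 → C_1 maps a triangle to the signed sum of its edges. For instance
  ∂acg = cg − ag + ac,
  ∂cdg = dg − cg + cd.
This gives a 22×11 integer matrix of rank 11; reducing to Smith normal form yields diagonal entries (1,1,1,1,1,1,1,1,1,1,1).

Computing H_k = (kernel of ∂_k) / (image of ∂_{k+1}):

  H_0: rank C_0 − rank ∂_1 = 11 − 9 = 2, and the invariant factors of ∂_1 are all 1, so H_0 ≅ Z^2.
  H_1: rank ker ∂_1 − rank ∂_2 = (22 − 9) − 11 = 2, and the invariant factors of ∂_2 are all 1, so H_1 ≅ Z^2.
  H_2: rank ker ∂_2 − rank ∂_3 = (11 − 11) − 0 = 0, and there is no ∂_3, so H_2 ≅ 0.

H_0 = Z^2,  H_1 = Z^2,  H_2 = 0.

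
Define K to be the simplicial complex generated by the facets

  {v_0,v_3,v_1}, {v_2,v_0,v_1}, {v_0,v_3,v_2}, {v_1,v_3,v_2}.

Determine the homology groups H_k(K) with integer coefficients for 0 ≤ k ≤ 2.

H_0 = Z,  H_1 = 0,  H_2 = Z.

We work with the vertex ordering v_0 < v_1 < v_2 < v_3. The simplices of K, each written with vertices in increasing order, are:

  0-simplices (4): [v_0], [v_1], [v_2], [v_3]
  1-simplices (6): [v_0,v_1], [v_0,v_2], [v_0,v_3], [v_1,v_2], [v_1,v_3], [v_2,v_3]
  2-simplices (4): [v_0,v_1,v_2], [v_0,v_1,v_3], [v_0,v_2,v_3], [v_1,v_2,v_3]

Hence C_0 ≅ Z^4, C_1 ≅ Z^6, C_2 ≅ Z^4.

The boundary map ∂_1: C_1 → C_0 sends each edge [p,q] (with p < q) to q − p.
The resulting 4×6 matrix has rank 3, and its Smith normal form has invariant factors (1,1,1).

Boundary ∂_2: C_2 → C_1 acts by ∂[p,q,r] = [q,r] − [p,r] + [p,q]. For instance
  ∂[v_1,v_2,v_3] = [v_2,v_3] − [v_1,v_3] + [v_1,v_2],
  ∂[v_0,v_1,v_2] = [v_1,v_2] − [v_0,v_2] + [v_0,v_1].
The 6×4 boundary matrix has rank 3 and Smith normal form diag(1,1,1).

Computing H_k = (kernel of ∂_k) / (image of ∂_{k+1}):

  H_0: rank C_0 − rank ∂_1 = 4 − 3 = 1, and the invariant factors of ∂_1 are all 1, so H_0 = Z.
  H_1: rank ker ∂_1 − rank ∂_2 = (6 − 3) − 3 = 0, and the invariant factors of ∂_2 are all 1, so H_1 = 0.
  H_2: rank ker ∂_2 − rank ∂_3 = (4 − 3) − 0 = 1, and there is no ∂_3, so H_2 = Z.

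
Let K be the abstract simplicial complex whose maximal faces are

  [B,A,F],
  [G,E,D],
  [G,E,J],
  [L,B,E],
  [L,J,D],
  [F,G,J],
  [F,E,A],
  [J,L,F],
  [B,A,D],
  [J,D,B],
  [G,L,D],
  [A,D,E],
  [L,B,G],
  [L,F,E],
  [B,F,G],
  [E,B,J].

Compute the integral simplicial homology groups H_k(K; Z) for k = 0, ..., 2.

Fix the vertex order A < B < D < E < F < G < J < L and write every simplex with vertices in increasing order. Then dim K = 2 and the simplices of K are:

  0-simplices (8): A, B, D, E, F, G, J, L
  1-simplices (24): AB, AD, AE, AF, BD, BE, BF, BG, BJ, BL, DE, DG, DJ, DL, EF, EG, EJ, EL, FG, FJ, FL, GJ, GL, JL
  2-simplices (16): ABD, ABF, ADE, AEF, BDJ, BEJ, BEL, BFG, BGL, DEG, DGL, DJL, EFL, EGJ, FGJ, FJL

Hence C_0 ≅ Z^8, C_1 ≅ Z^24, C_2 ≅ Z^16.

The boundary map ∂_1: C_1 → C_0 is given by ∂[p,q] = [q] − [p]. For instance
  ∂GL = L − G.
This gives a 8×24 integer matrix of rank 7; reducing to Smith normal form yields diagonal entries (1,1,1,1,1,1,1).

Boundary ∂_2: C_2 → C_1 maps a triangle to the signed sum of its edges. For instance
  ∂AEF = EF − AF + AE,
  ∂ADE = DE − AE + AD.
As a 24×16 matrix over Z this has rank 15, with invariant factors (1,1,1,1,1,1,1,1,1,1,1,1,1,1,1).

Computing H_k = (kernel of ∂_k) / (image of ∂_{k+1}):

  H_0: rank C_0 − rank ∂_1 = 8 − 7 = 1, and the invariant factors of ∂_1 are all 1, so H_0 ≅ Z.
  H_1: rank ker ∂_1 − rank ∂_2 = (24 − 7) − 15 = 2, and the invariant factors of ∂_2 are all 1, so H_1 ≅ Z^2.
  H_2: rank ker ∂_2 − rank ∂_3 = (16 − 15) − 0 = 1, and there is no ∂_3, so H_2 ≅ Z.

(K is a triangulation of the torus T^2.)

H_0 ≅ Z,  H_1 ≅ Z^2,  H_2 ≅ Z.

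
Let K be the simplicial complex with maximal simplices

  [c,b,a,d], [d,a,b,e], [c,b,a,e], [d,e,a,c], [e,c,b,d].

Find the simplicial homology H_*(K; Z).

Order the vertices as a < b < c < d < e. Listing each simplex with vertices in this order, K has dimension 3 with simplices:

  0-simplices (5): a, b, c, d, e
  1-simplices (10): ab, ac, ad, ae, bc, bd, be, cd, ce, de
  2-simplices (10): abc, abd, abe, acd, ace, ade, bcd, bce, bde, cde
  3-simplices (5): abcd, abce, abde, acde, bcde

Hence C_0 ≅ Z^5, C_1 ≅ Z^10, C_2 ≅ Z^10, C_3 ≅ Z^5.

The boundary map ∂_1: C_1 → C_0 maps an edge to its endpoints' difference, ∂[p,q] = q − p. For instance
  ∂ab = b − a.
The 5×10 boundary matrix has rank 4 and Smith normal form diag(1,1,1,1).

The boundary map ∂_2: C_2 → C_1 sends each 2-simplex [p,q,r] to [q,r] − [p,r] + [p,q]. For instance
  ∂ade = de − ae + ad,
  ∂cde = de − ce + cd.
As a 10×10 matrix over Z this has rank 6, with invariant factors (1,1,1,1,1,1).

The boundary map ∂_3: C_3 → C_2 sends each 3-simplex σ to the alternating sum Σ_i (−1)^i (σ with its i-th vertex removed). For instance
  ∂abde = bde − ade + abe − abd,
  ∂abcd = bcd − acd + abd − abc.
As a 10×5 matrix over Z this has rank 4, with invariant factors (1,1,1,1).

Computing H_k = (kernel of ∂_k) / (image of ∂_{k+1}):

  H_0: rank C_0 − rank ∂_1 = 5 − 4 = 1, and the invariant factors of ∂_1 are all 1, so H_0 = Z.
  H_1: rank ker ∂_1 − rank ∂_2 = (10 − 4) − 6 = 0, and the invariant factors of ∂_2 are all 1, so H_1 = 0.
  H_2: rank ker ∂_2 − rank ∂_3 = (10 − 6) − 4 = 0, and the invariant factors of ∂_3 are all 1, so H_2 = 0.
  H_3: rank ker ∂_3 − rank ∂_4 = (5 − 4) − 0 = 1, and there is no ∂_4, so H_3 = Z.

H_0 = Z,  H_1 = 0,  H_2 = 0,  H_3 = Z.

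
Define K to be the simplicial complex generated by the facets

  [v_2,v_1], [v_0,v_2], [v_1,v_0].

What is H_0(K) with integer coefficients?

H_0 ≅ Z.

Fix the vertex order v_0 < v_1 < v_2 and write every simplex with vertices in increasing order. Then dim K = 1 and the simplices of K are:

  0-simplices (3): [v_0], [v_1], [v_2]
  1-simplices (3): [v_0,v_1], [v_0,v_2], [v_1,v_2]

Hence C_0 ≅ Z^3, C_1 ≅ Z^3.

Boundary ∂_1: C_1 → C_0 is given by ∂[p,q] = [q] − [p].
The 3×3 boundary matrix has rank 2 and Smith normal form diag(1,1).

Computing H_k = (kernel of ∂_k) / (image of ∂_{k+1}):

  H_0: rank C_0 − rank ∂_1 = 3 − 2 = 1, and the invariant factors of ∂_1 are all 1, so H_0 = Z.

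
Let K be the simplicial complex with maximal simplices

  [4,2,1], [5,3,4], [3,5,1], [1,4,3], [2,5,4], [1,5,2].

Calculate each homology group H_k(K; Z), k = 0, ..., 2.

Order the vertices as 1 < 2 < 3 < 4 < 5. Listing each simplex with vertices in this order, K has dimension 2 with simplices:

  0-simplices (5): [1], [2], [3], [4], [5]
  1-simplices (9): [1,2], [1,3], [1,4], [1,5], [2,4], [2,5], [3,4], [3,5], [4,5]
  2-simplices (6): [1,2,4], [1,2,5], [1,3,4], [1,3,5], [2,4,5], [3,4,5]

Hence C_0 ≅ Z^5, C_1 ≅ Z^9, C_2 ≅ Z^6.

The boundary map ∂_1: C_1 → C_0 maps an edge to its endpoints' difference, ∂[p,q] = q − p.
As a 5×9 matrix over Z this has rank 4, with invariant factors (1,1,1,1).

∂_2: C_2 → C_1 acts by ∂[p,q,r] = [q,r] − [p,r] + [p,q]. For instance
  ∂[3,4,5] = [4,5] − [3,5] + [3,4],
  ∂[2,4,5] = [4,5] − [2,5] + [2,4].
This gives a 9×6 integer matrix of rank 5; reducing to Smith normal form yields diagonal entries (1,1,1,1,1).

Computing H_k = (kernel of ∂_k) / (image of ∂_{k+1}):

  H_0: rank C_0 − rank ∂_1 = 5 − 4 = 1, and the invariant factors of ∂_1 are all 1, so H_0 ≅ Z.
  H_1: rank ker ∂_1 − rank ∂_2 = (9 − 4) − 5 = 0, and the invariant factors of ∂_2 are all 1, so H_1 ≅ 0.
  H_2: rank ker ∂_2 − rank ∂_3 = (6 − 5) − 0 = 1, and there is no ∂_3, so H_2 ≅ Z.

H_0 ≅ Z,  H_1 = 0,  H_2 ≅ Z.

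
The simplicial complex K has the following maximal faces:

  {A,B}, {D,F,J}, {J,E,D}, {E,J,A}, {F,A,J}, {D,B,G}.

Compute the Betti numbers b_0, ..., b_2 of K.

b_0 = 1, b_1 = 1, b_2 = 0.

Take the total order A < B < D < E < F < G < J on the vertex set. Then K (dimension 2) consists of the simplices:

  0-simplices (7): A, B, D, E, F, G, J
  1-simplices (12): AB, AE, AF, AJ, BD, BG, DE, DF, DG, DJ, EJ, FJ
  2-simplices (5): AEJ, AFJ, BDG, DEJ, DFJ

giving chain groups C_0 ≅ Z^7, C_1 ≅ Z^12, C_2 ≅ Z^5.

Boundary ∂_1: C_1 → C_0 maps an edge to its endpoints' difference, ∂[p,q] = q − p. For instance
  ∂DF = F − D.
The 7×12 boundary matrix has rank 6 and Smith normal form diag(1,1,1,1,1,1).

Boundary ∂_2: C_2 → C_1 maps a triangle to the signed sum of its edges. For instance
  ∂BDG = DG − BG + BD,
  ∂DEJ = EJ − DJ + DE.
As a 12×5 matrix over Z this has rank 5, with invariant factors (1,1,1,1,1).

From H_k ≅ ker(∂_k) / im(∂_{k+1}) we obtain:

  H_0: rank C_0 − rank ∂_1 = 7 − 6 = 1, and the invariant factors of ∂_1 are all 1, so H_0 = Z.
  H_1: rank ker ∂_1 − rank ∂_2 = (12 − 6) − 5 = 1, and the invariant factors of ∂_2 are all 1, so H_1 = Z.
  H_2: rank ker ∂_2 − rank ∂_3 = (5 − 5) − 0 = 0, and there is no ∂_3, so H_2 = 0.

Hence the Betti numbers are b_0 = 1, b_1 = 1, b_2 = 0.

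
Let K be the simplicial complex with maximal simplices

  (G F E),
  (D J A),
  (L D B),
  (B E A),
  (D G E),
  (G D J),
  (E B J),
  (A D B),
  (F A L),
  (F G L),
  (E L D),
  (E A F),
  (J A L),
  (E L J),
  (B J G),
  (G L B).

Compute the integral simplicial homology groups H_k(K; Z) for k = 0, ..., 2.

H_0 = Z,  H_1 = Z^2,  H_2 = Z.

K has 8 vertices, 24 edges, 16 triangles.
rank ∂_0 = 0, rank ∂_1 = 7 ⇒ b_0 = 8 − 0 − 7 = 1; all invariant factors of ∂_1 are 1 so no torsion. So H_0 = Z.
rank ∂_1 = 7, rank ∂_2 = 15 ⇒ b_1 = 24 − 7 − 15 = 2; all invariant factors of ∂_2 are 1 so no torsion. So H_1 = Z^2.
rank ∂_2 = 15, rank ∂_3 = 0 ⇒ b_2 = 16 − 15 − 0 = 1. So H_2 = Z.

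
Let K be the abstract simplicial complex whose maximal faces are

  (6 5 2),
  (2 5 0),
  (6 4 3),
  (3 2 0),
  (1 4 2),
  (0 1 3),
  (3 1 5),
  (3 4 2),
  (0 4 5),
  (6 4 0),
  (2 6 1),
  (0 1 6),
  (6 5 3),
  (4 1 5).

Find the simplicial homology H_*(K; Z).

Take the total order 0 < 1 < 2 < 3 < 4 < 5 < 6 on the vertex set. Then K (dimension 2) consists of the simplices:

  0-simplices (7): [0], [1], [2], [3], [4], [5], [6]
  1-simplices (21): [0,1], [0,2], [0,3], [0,4], [0,5], [0,6], [1,2], [1,3], [1,4], [1,5], [1,6], [2,3], [2,4], [2,5], [2,6], [3,4], [3,5], [3,6], [4,5], [4,6], [5,6]
  2-simplices (14): [0,1,3], [0,1,6], [0,2,3], [0,2,5], [0,4,5], [0,4,6], [1,2,4], [1,2,6], [1,3,5], [1,4,5], [2,3,4], [2,5,6], [3,4,6], [3,5,6]

giving chain groups C_0 ≅ Z^7, C_1 ≅ Z^21, C_2 ≅ Z^14.

∂_1: C_1 → C_0 sends each edge [p,q] (with p < q) to q − p.
The resulting 7×21 matrix has rank 6, and its Smith normal form has invariant factors (1,1,1,1,1,1).

∂_2: C_2 → C_1 acts by ∂[p,q,r] = [q,r] − [p,r] + [p,q]. For instance
  ∂[1,3,5] = [3,5] − [1,5] + [1,3],
  ∂[1,2,4] = [2,4] − [1,4] + [1,2].
The resulting 21×14 matrix has rank 13, and its Smith normal form has invariant factors (1,1,1,1,1,1,1,1,1,1,1,1,1).

Reading off H_k = ker ∂_k / im ∂_{k+1}:

  H_0: rank C_0 − rank ∂_1 = 7 − 6 = 1, and the invariant factors of ∂_1 are all 1, so H_0 ≅ Z.
  H_1: rank ker ∂_1 − rank ∂_2 = (21 − 6) − 13 = 2, and the invariant factors of ∂_2 are all 1, so H_1 ≅ Z^2.
  H_2: rank ker ∂_2 − rank ∂_3 = (14 − 13) − 0 = 1, and there is no ∂_3, so H_2 ≅ Z.

As a check, the Euler characteristic is 7 − 21 + 14 = 0, which agrees with 1 − 2 + 1 = 0.

H_0 = Z,  H_1 = Z^2,  H_2 = Z.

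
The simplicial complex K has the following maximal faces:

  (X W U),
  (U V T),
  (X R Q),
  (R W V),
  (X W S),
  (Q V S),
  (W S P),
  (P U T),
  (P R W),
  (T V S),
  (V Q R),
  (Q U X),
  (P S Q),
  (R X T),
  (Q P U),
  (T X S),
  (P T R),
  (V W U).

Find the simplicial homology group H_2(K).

H_2 ≅ Z.

We work with the vertex ordering P < Q < R < S < T < U < V < W < X. The simplices of K, each written with vertices in increasing order, are:

  0-simplices (9): P, Q, R, S, T, U, V, W, X
  1-simplices (27): PQ, PR, PS, PT, PU, PW, QR, QS, QU, QV, QX, RT, RV, RW, RX, ST, SV, SW, SX, TU, TV, TX, UV, UW, UX, VW, WX
  2-simplices (18): PQS, PQU, PRT, PRW, PSW, PTU, QRV, QRX, QSV, QUX, RTX, RVW, STV, STX, SWX, TUV, UVW, UWX

so the chain groups are C_0 ≅ Z^9, C_1 ≅ Z^27, C_2 ≅ Z^18.

Boundary ∂_1: C_1 → C_0 maps an edge to its endpoints' difference, ∂[p,q] = q − p.
The 9×27 boundary matrix has rank 8 and Smith normal form diag(1,1,1,1,1,1,1,1).

∂_2: C_2 → C_1 maps a triangle to the signed sum of its edges. For instance
  ∂PQS = QS − PS + PQ,
  ∂RTX = TX − RX + RT.
This gives a 27×18 integer matrix of rank 17; reducing to Smith normal form yields diagonal entries (1,1,1,1,1,1,1,1,1,1,1,1,1,1,1,1,1).

Now H_k = ker ∂_k / im ∂_{k+1}, so:

  H_2: rank ker ∂_2 − rank ∂_3 = (18 − 17) − 0 = 1, and there is no ∂_3, so H_2 = Z.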